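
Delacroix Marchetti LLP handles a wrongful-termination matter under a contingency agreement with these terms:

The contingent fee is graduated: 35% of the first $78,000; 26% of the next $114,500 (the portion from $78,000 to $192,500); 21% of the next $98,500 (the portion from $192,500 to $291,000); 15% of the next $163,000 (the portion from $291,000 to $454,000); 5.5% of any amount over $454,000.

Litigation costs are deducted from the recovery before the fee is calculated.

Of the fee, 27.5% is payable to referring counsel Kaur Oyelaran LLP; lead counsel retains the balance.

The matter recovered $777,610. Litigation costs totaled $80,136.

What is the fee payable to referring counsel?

Fee base (net of costs): $777,610 − $80,136 = $697,474
First $78,000 at 35% = $27,300.00
Next $114,500 at 26% = $29,770.00
Next $98,500 at 21% = $20,685.00
Next $163,000 at 15% = $24,450.00
Remaining $243,474 at 5.5% = $13,391.07
Fee: $27,300.00 + $29,770.00 + $20,685.00 + $24,450.00 + $13,391.07 = $115,596.07
Referral share: 27.5% of $115,596.07 = $31,788.92; lead counsel retains $115,596.07 − $31,788.92 = $83,807.15.

$31,788.92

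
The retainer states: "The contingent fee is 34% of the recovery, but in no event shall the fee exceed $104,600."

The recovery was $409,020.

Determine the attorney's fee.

$104,600.00

34% of $409,020 = $139,066.80
That exceeds the $104,600 cap, so the fee is capped at $104,600.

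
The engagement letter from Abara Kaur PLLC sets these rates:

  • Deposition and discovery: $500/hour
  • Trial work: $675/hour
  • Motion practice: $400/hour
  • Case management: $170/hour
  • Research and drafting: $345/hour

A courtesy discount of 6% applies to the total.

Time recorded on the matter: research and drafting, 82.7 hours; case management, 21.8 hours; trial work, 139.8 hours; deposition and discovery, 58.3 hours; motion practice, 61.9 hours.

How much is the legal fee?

Deposition and discovery: 58.3 × $500 = $29,150.00
Trial work: 139.8 × $675 = $94,365.00
Motion practice: 61.9 × $400 = $24,760.00
Case management: 21.8 × $170 = $3,706.00
Research and drafting: 82.7 × $345 = $28,531.50
Subtotal: $180,512.50
Less 6% discount: −$10,830.75
Total: $180,512.50 − $10,830.75 = $169,681.75

$169,681.75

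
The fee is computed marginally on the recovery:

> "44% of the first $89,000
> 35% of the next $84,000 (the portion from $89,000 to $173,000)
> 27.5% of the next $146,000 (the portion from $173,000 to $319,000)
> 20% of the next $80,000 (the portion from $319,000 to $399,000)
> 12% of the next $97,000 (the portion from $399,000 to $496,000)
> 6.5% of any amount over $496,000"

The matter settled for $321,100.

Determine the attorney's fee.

First $89,000 at 44% = $39,160.00
Next $84,000 at 35% = $29,400.00
Next $146,000 at 27.5% = $40,150.00
Remaining $2,100 at 20% = $420.00
Fee: $39,160.00 + $29,400.00 + $40,150.00 + $420.00 = $109,130.00

$109,130.00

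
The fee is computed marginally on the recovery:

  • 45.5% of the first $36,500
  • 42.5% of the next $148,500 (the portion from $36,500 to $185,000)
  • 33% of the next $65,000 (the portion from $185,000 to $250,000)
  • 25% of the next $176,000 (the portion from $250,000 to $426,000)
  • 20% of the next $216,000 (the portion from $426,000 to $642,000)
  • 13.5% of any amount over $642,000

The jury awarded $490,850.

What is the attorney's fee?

$158,140.00

First $36,500 at 45.5% = $16,607.50
Next $148,500 at 42.5% = $63,112.50
Next $65,000 at 33% = $21,450.00
Next $176,000 at 25% = $44,000.00
Remaining $64,850 at 20% = $12,970.00
Fee: $16,607.50 + $63,112.50 + $21,450.00 + $44,000.00 + $12,970.00 = $158,140.00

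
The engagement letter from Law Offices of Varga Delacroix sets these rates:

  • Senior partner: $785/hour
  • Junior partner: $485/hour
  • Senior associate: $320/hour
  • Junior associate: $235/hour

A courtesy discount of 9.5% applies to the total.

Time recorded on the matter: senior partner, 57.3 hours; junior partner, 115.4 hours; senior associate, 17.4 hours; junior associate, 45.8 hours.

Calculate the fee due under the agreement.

$106,138.85

Senior partner: 57.3 × $785 = $44,980.50
Junior partner: 115.4 × $485 = $55,969.00
Senior associate: 17.4 × $320 = $5,568.00
Junior associate: 45.8 × $235 = $10,763.00
Subtotal: $117,280.50
Less 9.5% discount: −$11,141.65
Total: $117,280.50 − $11,141.65 = $106,138.85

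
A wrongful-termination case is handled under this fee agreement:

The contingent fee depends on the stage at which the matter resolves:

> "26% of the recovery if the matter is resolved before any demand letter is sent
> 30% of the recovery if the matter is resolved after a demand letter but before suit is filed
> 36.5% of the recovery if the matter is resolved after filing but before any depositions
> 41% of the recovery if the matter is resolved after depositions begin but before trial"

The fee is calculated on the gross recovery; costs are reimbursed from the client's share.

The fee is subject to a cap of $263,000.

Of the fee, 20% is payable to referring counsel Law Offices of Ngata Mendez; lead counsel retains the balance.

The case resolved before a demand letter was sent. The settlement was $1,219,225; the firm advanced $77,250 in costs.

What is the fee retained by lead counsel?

Fee base is the gross recovery, $1,219,225; costs are reimbursed separately.
The matter resolved before a demand letter was sent, so the 26% rate applies.
$1,219,225 × 26% = $316,998.50
$316,998.50 exceeds the $263,000 cap, so the fee is capped at $263,000.00.
Referral share: 20% of $263,000.00 = $52,600.00; lead counsel retains $263,000.00 − $52,600.00 = $210,400.00.

$210,400.00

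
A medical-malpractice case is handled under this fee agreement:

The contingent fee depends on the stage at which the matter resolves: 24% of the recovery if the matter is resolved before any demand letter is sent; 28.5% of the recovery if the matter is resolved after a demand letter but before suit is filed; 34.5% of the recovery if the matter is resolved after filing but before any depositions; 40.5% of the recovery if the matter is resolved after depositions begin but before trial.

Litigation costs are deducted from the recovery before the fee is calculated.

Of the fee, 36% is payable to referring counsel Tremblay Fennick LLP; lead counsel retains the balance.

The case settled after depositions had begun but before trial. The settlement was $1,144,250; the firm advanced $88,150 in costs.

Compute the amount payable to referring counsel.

$153,979.38

Fee base (net of costs): $1,144,250 − $88,150 = $1,056,100
The matter settled after depositions had begun but before trial, so the 40.5% rate applies.
$1,056,100 × 40.5% = $427,720.50
Referral share: 36% of $427,720.50 = $153,979.38; lead counsel retains $427,720.50 − $153,979.38 = $273,741.12.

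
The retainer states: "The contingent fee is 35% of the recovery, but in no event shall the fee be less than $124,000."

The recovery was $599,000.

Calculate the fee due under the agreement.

$209,650.00

35% of $599,000 = $209,650.00
That exceeds the $124,000 minimum.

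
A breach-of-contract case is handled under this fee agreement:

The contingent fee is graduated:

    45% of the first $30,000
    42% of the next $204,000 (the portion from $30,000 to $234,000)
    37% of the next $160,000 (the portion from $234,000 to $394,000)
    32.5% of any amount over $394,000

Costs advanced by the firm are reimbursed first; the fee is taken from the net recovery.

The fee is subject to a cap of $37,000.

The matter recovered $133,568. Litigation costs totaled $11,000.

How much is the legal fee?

$37,000.00

Fee base (net of costs): $133,568 − $11,000 = $122,568
First $30,000 at 45% = $13,500.00
Remaining $92,568 at 42% = $38,878.56
Fee: $13,500.00 + $38,878.56 = $52,378.56
$52,378.56 exceeds the $37,000 cap, so the fee is capped at $37,000.00.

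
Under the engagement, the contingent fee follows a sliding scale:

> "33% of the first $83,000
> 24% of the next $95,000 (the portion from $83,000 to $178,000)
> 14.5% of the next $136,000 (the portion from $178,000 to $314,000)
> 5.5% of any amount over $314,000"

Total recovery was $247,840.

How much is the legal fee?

First $83,000 at 33% = $27,390.00
Next $95,000 at 24% = $22,800.00
Remaining $69,840 at 14.5% = $10,126.80
Fee: $27,390.00 + $22,800.00 + $10,126.80 = $60,316.80

$60,316.80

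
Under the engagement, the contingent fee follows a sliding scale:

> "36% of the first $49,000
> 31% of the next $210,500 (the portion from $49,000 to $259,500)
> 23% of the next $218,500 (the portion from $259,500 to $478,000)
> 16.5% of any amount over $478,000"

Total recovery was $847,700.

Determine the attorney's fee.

First $49,000 at 36% = $17,640.00
Next $210,500 at 31% = $65,255.00
Next $218,500 at 23% = $50,255.00
Remaining $369,700 at 16.5% = $61,000.50
Fee: $17,640.00 + $65,255.00 + $50,255.00 + $61,000.50 = $194,150.50

$194,150.50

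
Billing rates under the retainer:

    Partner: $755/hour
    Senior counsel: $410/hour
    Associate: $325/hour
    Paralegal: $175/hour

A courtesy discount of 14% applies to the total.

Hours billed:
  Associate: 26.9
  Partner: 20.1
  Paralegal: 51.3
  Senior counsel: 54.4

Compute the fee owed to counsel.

Partner: 20.1 × $755 = $15,175.50
Senior counsel: 54.4 × $410 = $22,304.00
Associate: 26.9 × $325 = $8,742.50
Paralegal: 51.3 × $175 = $8,977.50
Subtotal: $55,199.50
Less 14% discount: −$7,727.93
Total: $55,199.50 − $7,727.93 = $47,471.57

$47,471.57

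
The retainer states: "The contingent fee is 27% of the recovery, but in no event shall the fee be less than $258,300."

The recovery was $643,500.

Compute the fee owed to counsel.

$258,300.00

27% of $643,500 = $173,745.00
That is below the $258,300 minimum, so the minimum applies.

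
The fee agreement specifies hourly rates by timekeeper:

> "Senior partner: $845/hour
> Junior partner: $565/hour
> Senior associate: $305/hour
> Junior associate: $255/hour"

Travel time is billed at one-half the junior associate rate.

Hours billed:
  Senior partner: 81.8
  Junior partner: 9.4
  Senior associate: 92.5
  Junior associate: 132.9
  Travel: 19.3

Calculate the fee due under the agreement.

$138,994.75

Senior partner: 81.8 × $845 = $69,121.00
Junior partner: 9.4 × $565 = $5,311.00
Senior associate: 92.5 × $305 = $28,212.50
Junior associate: 132.9 × $255 = $33,889.50
Subtotal: $69,121.00 + $5,311.00 + $28,212.50 + $33,889.50 = $136,534.00
Travel: 19.3 × ($255 ÷ 2) = 19.3 × $127.50 = $2,460.75
Total: $136,534.00 + $2,460.75 = $138,994.75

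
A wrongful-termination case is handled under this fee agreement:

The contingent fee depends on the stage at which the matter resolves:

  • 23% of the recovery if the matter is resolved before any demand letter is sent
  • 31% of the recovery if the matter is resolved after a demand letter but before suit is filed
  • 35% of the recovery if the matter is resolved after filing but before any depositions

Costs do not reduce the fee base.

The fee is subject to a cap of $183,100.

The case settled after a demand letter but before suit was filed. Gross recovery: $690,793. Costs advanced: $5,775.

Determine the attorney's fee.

Fee base is the gross recovery, $690,793; costs are reimbursed separately.
The matter settled after a demand letter but before suit was filed, so the 31% rate applies.
$690,793 × 31% = $214,145.83
$214,145.83 exceeds the $183,100 cap, so the fee is capped at $183,100.00.

$183,100.00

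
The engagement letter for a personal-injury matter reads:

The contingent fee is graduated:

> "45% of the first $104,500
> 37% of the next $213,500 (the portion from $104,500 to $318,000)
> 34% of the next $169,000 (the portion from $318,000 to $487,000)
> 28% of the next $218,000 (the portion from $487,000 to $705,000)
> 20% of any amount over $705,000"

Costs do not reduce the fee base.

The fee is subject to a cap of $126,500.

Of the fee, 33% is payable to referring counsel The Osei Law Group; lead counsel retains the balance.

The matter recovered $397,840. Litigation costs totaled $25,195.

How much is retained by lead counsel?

$84,755.00

Fee base is the gross recovery, $397,840; costs are reimbursed separately.
First $104,500 at 45% = $47,025.00
Next $213,500 at 37% = $78,995.00
Remaining $79,840 at 34% = $27,145.60
Fee: $47,025.00 + $78,995.00 + $27,145.60 = $153,165.60
$153,165.60 exceeds the $126,500 cap, so the fee is capped at $126,500.00.
Referral share: 33% of $126,500.00 = $41,745.00; lead counsel retains $126,500.00 − $41,745.00 = $84,755.00.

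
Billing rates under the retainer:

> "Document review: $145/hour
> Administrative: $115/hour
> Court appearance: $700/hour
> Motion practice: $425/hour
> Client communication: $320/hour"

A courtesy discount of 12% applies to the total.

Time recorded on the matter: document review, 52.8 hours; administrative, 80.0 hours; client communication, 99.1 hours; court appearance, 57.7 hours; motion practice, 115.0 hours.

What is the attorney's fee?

$121,293.04

Document review: 52.8 × $145 = $7,656.00
Administrative: 80.0 × $115 = $9,200.00
Court appearance: 57.7 × $700 = $40,390.00
Motion practice: 115.0 × $425 = $48,875.00
Client communication: 99.1 × $320 = $31,712.00
Subtotal: $137,833.00
Less 12% discount: −$16,539.96
Total: $137,833.00 − $16,539.96 = $121,293.04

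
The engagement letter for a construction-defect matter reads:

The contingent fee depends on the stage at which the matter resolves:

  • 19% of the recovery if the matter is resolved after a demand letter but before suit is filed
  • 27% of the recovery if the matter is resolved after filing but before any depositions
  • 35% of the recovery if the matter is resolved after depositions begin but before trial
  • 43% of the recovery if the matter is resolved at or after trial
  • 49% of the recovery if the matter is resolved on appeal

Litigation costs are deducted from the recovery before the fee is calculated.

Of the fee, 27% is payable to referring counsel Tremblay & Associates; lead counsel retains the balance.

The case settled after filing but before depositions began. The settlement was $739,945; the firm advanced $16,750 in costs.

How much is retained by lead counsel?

$142,541.73

Fee base (net of costs): $739,945 − $16,750 = $723,195
The matter settled after filing but before depositions began, so the 27% rate applies.
$723,195 × 27% = $195,262.65
Referral share: 27% of $195,262.65 = $52,720.92; lead counsel retains $195,262.65 − $52,720.92 = $142,541.73.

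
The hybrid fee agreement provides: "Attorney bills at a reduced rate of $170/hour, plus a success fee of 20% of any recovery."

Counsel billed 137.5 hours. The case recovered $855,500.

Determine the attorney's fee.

Hourly: 137.5 × $170 = $23,375.00
Success fee: 20% of $855,500 = $171,100.00
Total: $23,375.00 + $171,100.00 = $194,475.00

$194,475.00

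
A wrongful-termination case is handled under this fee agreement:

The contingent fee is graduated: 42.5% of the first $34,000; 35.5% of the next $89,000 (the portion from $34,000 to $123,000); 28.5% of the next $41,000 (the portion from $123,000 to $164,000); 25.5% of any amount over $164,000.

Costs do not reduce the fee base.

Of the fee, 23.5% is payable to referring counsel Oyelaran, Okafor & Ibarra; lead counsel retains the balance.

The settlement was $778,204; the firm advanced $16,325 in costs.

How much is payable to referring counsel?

$50,372.72

Fee base is the gross recovery, $778,204; costs are reimbursed separately.
First $34,000 at 42.5% = $14,450.00
Next $89,000 at 35.5% = $31,595.00
Next $41,000 at 28.5% = $11,685.00
Remaining $614,204 at 25.5% = $156,622.02
Fee: $14,450.00 + $31,595.00 + $11,685.00 + $156,622.02 = $214,352.02
Referral share: 23.5% of $214,352.02 = $50,372.72; lead counsel retains $214,352.02 − $50,372.72 = $163,979.30.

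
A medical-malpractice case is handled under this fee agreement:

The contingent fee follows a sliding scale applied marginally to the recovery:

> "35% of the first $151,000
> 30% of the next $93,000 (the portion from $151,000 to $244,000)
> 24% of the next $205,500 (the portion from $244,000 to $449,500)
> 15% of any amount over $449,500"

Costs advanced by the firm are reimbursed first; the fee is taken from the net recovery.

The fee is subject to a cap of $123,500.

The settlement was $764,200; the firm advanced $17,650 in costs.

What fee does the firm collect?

$123,500.00

Fee base (net of costs): $764,200 − $17,650 = $746,550
First $151,000 at 35% = $52,850.00
Next $93,000 at 30% = $27,900.00
Next $205,500 at 24% = $49,320.00
Remaining $297,050 at 15% = $44,557.50
Fee: $52,850.00 + $27,900.00 + $49,320.00 + $44,557.50 = $174,627.50
$174,627.50 exceeds the $123,500 cap, so the fee is capped at $123,500.00.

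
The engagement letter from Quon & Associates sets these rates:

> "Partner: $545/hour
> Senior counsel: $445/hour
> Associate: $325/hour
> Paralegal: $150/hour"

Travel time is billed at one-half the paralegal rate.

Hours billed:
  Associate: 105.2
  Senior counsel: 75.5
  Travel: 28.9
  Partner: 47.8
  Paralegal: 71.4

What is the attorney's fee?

Partner: 47.8 × $545 = $26,051.00
Senior counsel: 75.5 × $445 = $33,597.50
Associate: 105.2 × $325 = $34,190.00
Paralegal: 71.4 × $150 = $10,710.00
Subtotal: $26,051.00 + $33,597.50 + $34,190.00 + $10,710.00 = $104,548.50
Travel: 28.9 × ($150 ÷ 2) = 28.9 × $75.00 = $2,167.50
Total: $104,548.50 + $2,167.50 = $106,716.00

$106,716.00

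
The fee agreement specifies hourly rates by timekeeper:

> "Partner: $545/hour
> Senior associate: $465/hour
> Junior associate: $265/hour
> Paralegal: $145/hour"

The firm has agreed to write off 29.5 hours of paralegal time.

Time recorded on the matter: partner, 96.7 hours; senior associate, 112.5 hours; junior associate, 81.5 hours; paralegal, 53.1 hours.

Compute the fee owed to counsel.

Partner: 96.7 × $545 = $52,701.50
Senior associate: 112.5 × $465 = $52,312.50
Junior associate: 81.5 × $265 = $21,597.50
Paralegal: 53.1 × $145 = $7,699.50
Subtotal: $134,311.00
Write-off: 29.5 × $145 = $4,277.50
Total: $134,311.00 − $4,277.50 = $130,033.50

$130,033.50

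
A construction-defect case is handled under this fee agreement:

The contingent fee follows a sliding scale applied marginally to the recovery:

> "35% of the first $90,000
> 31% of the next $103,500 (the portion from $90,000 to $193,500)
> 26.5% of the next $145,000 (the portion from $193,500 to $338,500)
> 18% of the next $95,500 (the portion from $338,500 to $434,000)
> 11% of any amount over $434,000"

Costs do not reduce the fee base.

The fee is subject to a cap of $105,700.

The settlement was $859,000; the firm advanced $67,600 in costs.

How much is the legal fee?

$105,700.00

Fee base is the gross recovery, $859,000; costs are reimbursed separately.
First $90,000 at 35% = $31,500.00
Next $103,500 at 31% = $32,085.00
Next $145,000 at 26.5% = $38,425.00
Next $95,500 at 18% = $17,190.00
Remaining $425,000 at 11% = $46,750.00
Fee: $31,500.00 + $32,085.00 + $38,425.00 + $17,190.00 + $46,750.00 = $165,950.00
$165,950.00 exceeds the $105,700 cap, so the fee is capped at $105,700.00.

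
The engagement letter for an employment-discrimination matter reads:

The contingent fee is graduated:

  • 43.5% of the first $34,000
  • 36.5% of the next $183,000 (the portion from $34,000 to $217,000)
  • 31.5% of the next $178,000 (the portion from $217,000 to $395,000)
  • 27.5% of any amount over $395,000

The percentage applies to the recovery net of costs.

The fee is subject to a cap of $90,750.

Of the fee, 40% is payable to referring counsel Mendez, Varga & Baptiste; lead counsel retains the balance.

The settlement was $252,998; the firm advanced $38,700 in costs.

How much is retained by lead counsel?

Fee base (net of costs): $252,998 − $38,700 = $214,298
First $34,000 at 43.5% = $14,790.00
Remaining $180,298 at 36.5% = $65,808.77
Fee: $14,790.00 + $65,808.77 = $80,598.77
$80,598.77 is under the $90,750 cap.
Referral share: 40% of $80,598.77 = $32,239.51; lead counsel retains $80,598.77 − $32,239.51 = $48,359.26.

$48,359.26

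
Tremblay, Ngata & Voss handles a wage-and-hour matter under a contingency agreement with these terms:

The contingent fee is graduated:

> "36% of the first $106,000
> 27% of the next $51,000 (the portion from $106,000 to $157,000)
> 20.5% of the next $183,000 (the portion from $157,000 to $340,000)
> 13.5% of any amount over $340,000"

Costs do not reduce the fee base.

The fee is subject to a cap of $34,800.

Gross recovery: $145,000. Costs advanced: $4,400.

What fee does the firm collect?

Fee base is the gross recovery, $145,000; costs are reimbursed separately.
First $106,000 at 36% = $38,160.00
Remaining $39,000 at 27% = $10,530.00
Fee: $38,160.00 + $10,530.00 = $48,690.00
$48,690.00 exceeds the $34,800 cap, so the fee is capped at $34,800.00.

$34,800.00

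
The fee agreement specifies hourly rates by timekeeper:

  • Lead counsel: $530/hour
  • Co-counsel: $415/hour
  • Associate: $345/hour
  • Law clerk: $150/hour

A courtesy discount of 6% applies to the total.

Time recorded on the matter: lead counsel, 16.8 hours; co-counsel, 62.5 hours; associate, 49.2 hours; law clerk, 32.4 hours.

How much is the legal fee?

$53,274.97

Lead counsel: 16.8 × $530 = $8,904.00
Co-counsel: 62.5 × $415 = $25,937.50
Associate: 49.2 × $345 = $16,974.00
Law clerk: 32.4 × $150 = $4,860.00
Subtotal: $56,675.50
Less 6% discount: −$3,400.53
Total: $56,675.50 − $3,400.53 = $53,274.97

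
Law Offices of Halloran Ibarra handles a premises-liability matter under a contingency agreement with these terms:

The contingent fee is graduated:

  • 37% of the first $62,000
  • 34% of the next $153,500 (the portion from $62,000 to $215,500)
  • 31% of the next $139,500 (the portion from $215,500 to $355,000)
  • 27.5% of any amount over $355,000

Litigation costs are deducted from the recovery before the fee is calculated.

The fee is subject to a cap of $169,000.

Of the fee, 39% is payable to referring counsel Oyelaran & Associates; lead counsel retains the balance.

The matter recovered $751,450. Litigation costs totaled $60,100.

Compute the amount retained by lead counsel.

Fee base (net of costs): $751,450 − $60,100 = $691,350
First $62,000 at 37% = $22,940.00
Next $153,500 at 34% = $52,190.00
Next $139,500 at 31% = $43,245.00
Remaining $336,350 at 27.5% = $92,496.25
Fee: $22,940.00 + $52,190.00 + $43,245.00 + $92,496.25 = $210,871.25
$210,871.25 exceeds the $169,000 cap, so the fee is capped at $169,000.00.
Referral share: 39% of $169,000.00 = $65,910.00; lead counsel retains $169,000.00 − $65,910.00 = $103,090.00.

$103,090.00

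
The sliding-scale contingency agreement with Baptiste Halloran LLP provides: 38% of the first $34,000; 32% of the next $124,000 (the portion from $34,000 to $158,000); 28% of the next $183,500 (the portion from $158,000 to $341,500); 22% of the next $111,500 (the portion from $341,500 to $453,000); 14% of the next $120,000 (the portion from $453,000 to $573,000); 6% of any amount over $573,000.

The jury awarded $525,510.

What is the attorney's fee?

$138,661.40

First $34,000 at 38% = $12,920.00
Next $124,000 at 32% = $39,680.00
Next $183,500 at 28% = $51,380.00
Next $111,500 at 22% = $24,530.00
Remaining $72,510 at 14% = $10,151.40
Fee: $12,920.00 + $39,680.00 + $51,380.00 + $24,530.00 + $10,151.40 = $138,661.40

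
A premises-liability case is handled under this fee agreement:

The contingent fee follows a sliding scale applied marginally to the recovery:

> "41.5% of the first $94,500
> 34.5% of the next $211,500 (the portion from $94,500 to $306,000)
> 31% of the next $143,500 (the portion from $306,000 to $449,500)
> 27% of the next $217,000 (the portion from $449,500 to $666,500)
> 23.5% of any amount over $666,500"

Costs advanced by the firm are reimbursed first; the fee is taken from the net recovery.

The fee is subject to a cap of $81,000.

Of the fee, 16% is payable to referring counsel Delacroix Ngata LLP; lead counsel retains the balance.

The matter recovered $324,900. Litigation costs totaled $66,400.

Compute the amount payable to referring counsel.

Fee base (net of costs): $324,900 − $66,400 = $258,500
First $94,500 at 41.5% = $39,217.50
Remaining $164,000 at 34.5% = $56,580.00
Fee: $39,217.50 + $56,580.00 = $95,797.50
$95,797.50 exceeds the $81,000 cap, so the fee is capped at $81,000.00.
Referral share: 16% of $81,000.00 = $12,960.00; lead counsel retains $81,000.00 − $12,960.00 = $68,040.00.

$12,960.00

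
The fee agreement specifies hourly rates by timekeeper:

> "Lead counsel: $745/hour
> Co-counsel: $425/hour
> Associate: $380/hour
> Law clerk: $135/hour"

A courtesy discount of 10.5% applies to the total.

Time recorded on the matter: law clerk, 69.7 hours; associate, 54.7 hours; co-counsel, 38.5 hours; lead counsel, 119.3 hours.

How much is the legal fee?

$121,215.67

Lead counsel: 119.3 × $745 = $88,878.50
Co-counsel: 38.5 × $425 = $16,362.50
Associate: 54.7 × $380 = $20,786.00
Law clerk: 69.7 × $135 = $9,409.50
Subtotal: $135,436.50
Less 10.5% discount: −$14,220.83
Total: $135,436.50 − $14,220.83 = $121,215.67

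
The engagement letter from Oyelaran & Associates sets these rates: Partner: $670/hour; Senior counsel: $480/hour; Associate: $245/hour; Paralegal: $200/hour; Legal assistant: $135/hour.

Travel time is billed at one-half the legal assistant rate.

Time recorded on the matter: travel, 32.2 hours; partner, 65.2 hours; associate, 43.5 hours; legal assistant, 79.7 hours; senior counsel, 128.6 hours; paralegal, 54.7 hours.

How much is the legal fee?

$139,942.50

Partner: 65.2 × $670 = $43,684.00
Senior counsel: 128.6 × $480 = $61,728.00
Associate: 43.5 × $245 = $10,657.50
Paralegal: 54.7 × $200 = $10,940.00
Legal assistant: 79.7 × $135 = $10,759.50
Subtotal: $43,684.00 + $61,728.00 + $10,657.50 + $10,940.00 + $10,759.50 = $137,769.00
Travel: 32.2 × ($135 ÷ 2) = 32.2 × $67.50 = $2,173.50
Total: $137,769.00 + $2,173.50 = $139,942.50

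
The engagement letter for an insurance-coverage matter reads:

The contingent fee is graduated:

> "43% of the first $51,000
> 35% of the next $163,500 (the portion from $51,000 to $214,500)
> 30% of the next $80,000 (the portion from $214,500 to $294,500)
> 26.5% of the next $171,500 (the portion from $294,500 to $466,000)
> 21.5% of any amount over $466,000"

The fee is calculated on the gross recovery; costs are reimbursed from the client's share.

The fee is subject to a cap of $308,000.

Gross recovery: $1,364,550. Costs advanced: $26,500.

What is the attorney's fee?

$308,000.00

Fee base is the gross recovery, $1,364,550; costs are reimbursed separately.
First $51,000 at 43% = $21,930.00
Next $163,500 at 35% = $57,225.00
Next $80,000 at 30% = $24,000.00
Next $171,500 at 26.5% = $45,447.50
Remaining $898,550 at 21.5% = $193,188.25
Fee: $21,930.00 + $57,225.00 + $24,000.00 + $45,447.50 + $193,188.25 = $341,790.75
$341,790.75 exceeds the $308,000 cap, so the fee is capped at $308,000.00.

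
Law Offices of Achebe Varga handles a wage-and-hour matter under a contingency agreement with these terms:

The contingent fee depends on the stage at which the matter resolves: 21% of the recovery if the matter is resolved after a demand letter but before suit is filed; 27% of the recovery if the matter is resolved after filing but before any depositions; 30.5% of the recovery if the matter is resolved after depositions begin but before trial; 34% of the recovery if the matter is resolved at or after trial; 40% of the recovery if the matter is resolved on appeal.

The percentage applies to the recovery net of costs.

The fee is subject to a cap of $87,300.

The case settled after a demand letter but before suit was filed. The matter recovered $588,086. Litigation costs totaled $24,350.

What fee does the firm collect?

Fee base (net of costs): $588,086 − $24,350 = $563,736
The matter settled after a demand letter but before suit was filed, so the 21% rate applies.
$563,736 × 21% = $118,384.56
$118,384.56 exceeds the $87,300 cap, so the fee is capped at $87,300.00.

$87,300.00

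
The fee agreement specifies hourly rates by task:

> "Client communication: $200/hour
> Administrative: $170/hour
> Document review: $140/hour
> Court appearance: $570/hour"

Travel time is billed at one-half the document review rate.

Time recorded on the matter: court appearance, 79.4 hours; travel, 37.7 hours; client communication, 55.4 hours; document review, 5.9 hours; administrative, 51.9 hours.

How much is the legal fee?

Client communication: 55.4 × $200 = $11,080.00
Administrative: 51.9 × $170 = $8,823.00
Document review: 5.9 × $140 = $826.00
Court appearance: 79.4 × $570 = $45,258.00
Subtotal: $11,080.00 + $8,823.00 + $826.00 + $45,258.00 = $65,987.00
Travel: 37.7 × ($140 ÷ 2) = 37.7 × $70.00 = $2,639.00
Total: $65,987.00 + $2,639.00 = $68,626.00

$68,626.00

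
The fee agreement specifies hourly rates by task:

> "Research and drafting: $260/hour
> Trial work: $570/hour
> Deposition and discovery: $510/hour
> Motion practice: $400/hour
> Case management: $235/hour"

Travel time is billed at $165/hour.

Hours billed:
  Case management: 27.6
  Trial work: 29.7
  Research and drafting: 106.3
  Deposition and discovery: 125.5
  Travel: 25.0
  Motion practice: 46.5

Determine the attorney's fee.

$137,783.00

Research and drafting: 106.3 × $260 = $27,638.00
Trial work: 29.7 × $570 = $16,929.00
Deposition and discovery: 125.5 × $510 = $64,005.00
Motion practice: 46.5 × $400 = $18,600.00
Case management: 27.6 × $235 = $6,486.00
Subtotal: $27,638.00 + $16,929.00 + $64,005.00 + $18,600.00 + $6,486.00 = $133,658.00
Travel: 25.0 × $165 = $4,125.00
Total: $133,658.00 + $4,125.00 = $137,783.00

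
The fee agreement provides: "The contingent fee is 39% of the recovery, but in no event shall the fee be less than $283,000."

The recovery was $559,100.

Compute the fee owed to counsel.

39% of $559,100 = $218,049.00
That is below the $283,000 minimum, so the minimum applies.

$283,000.00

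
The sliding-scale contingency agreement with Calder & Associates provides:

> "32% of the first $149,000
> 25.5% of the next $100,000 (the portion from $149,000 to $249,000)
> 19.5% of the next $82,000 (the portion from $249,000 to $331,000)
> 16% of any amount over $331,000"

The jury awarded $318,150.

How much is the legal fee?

$86,664.25

First $149,000 at 32% = $47,680.00
Next $100,000 at 25.5% = $25,500.00
Remaining $69,150 at 19.5% = $13,484.25
Fee: $47,680.00 + $25,500.00 + $13,484.25 = $86,664.25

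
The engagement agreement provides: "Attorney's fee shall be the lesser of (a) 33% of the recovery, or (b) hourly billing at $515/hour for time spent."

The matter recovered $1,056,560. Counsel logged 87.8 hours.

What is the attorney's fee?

$45,217.00

(a) 33% of $1,056,560 = $348,664.80
(b) 87.8 × $515 = $45,217.00
The lesser is (b): $45,217.00.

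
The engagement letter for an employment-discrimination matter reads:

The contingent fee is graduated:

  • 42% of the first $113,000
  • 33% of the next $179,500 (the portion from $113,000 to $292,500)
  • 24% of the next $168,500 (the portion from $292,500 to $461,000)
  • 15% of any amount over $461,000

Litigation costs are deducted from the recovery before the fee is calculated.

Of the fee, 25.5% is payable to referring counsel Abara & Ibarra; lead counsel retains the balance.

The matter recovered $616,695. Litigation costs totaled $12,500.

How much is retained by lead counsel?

$125,617.62

Fee base (net of costs): $616,695 − $12,500 = $604,195
First $113,000 at 42% = $47,460.00
Next $179,500 at 33% = $59,235.00
Next $168,500 at 24% = $40,440.00
Remaining $143,195 at 15% = $21,479.25
Fee: $47,460.00 + $59,235.00 + $40,440.00 + $21,479.25 = $168,614.25
Referral share: 25.5% of $168,614.25 = $42,996.63; lead counsel retains $168,614.25 − $42,996.63 = $125,617.62.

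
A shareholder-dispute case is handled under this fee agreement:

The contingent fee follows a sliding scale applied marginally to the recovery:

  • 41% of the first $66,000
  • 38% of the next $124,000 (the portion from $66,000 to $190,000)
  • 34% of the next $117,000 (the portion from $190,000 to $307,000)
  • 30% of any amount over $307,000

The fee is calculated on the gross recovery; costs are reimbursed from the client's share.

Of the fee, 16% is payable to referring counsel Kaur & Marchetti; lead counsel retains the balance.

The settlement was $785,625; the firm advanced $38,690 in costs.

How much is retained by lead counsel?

Fee base is the gross recovery, $785,625; costs are reimbursed separately.
First $66,000 at 41% = $27,060.00
Next $124,000 at 38% = $47,120.00
Next $117,000 at 34% = $39,780.00
Remaining $478,625 at 30% = $143,587.50
Fee: $27,060.00 + $47,120.00 + $39,780.00 + $143,587.50 = $257,547.50
Referral share: 16% of $257,547.50 = $41,207.60; lead counsel retains $257,547.50 − $41,207.60 = $216,339.90.

$216,339.90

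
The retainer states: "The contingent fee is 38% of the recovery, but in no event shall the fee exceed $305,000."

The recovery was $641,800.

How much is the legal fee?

$243,884.00

38% of $641,800 = $243,884.00
That is under the $305,000 cap.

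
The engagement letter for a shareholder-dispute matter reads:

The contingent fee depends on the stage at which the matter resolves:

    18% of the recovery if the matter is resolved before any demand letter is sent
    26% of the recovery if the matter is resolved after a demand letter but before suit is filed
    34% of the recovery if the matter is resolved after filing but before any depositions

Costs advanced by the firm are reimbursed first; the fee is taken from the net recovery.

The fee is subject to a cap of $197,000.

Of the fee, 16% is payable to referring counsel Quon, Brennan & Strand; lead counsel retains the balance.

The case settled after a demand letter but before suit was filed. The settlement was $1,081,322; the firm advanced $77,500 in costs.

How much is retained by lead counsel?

Fee base (net of costs): $1,081,322 − $77,500 = $1,003,822
The matter settled after a demand letter but before suit was filed, so the 26% rate applies.
$1,003,822 × 26% = $260,993.72
$260,993.72 exceeds the $197,000 cap, so the fee is capped at $197,000.00.
Referral share: 16% of $197,000.00 = $31,520.00; lead counsel retains $197,000.00 − $31,520.00 = $165,480.00.

$165,480.00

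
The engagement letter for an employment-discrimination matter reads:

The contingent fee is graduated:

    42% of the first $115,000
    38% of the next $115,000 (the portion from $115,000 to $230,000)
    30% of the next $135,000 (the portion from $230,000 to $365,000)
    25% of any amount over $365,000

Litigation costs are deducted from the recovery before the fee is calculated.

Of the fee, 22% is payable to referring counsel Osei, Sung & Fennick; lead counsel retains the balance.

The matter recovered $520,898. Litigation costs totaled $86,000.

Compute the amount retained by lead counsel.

$116,980.11

Fee base (net of costs): $520,898 − $86,000 = $434,898
First $115,000 at 42% = $48,300.00
Next $115,000 at 38% = $43,700.00
Next $135,000 at 30% = $40,500.00
Remaining $69,898 at 25% = $17,474.50
Fee: $48,300.00 + $43,700.00 + $40,500.00 + $17,474.50 = $149,974.50
Referral share: 22% of $149,974.50 = $32,994.39; lead counsel retains $149,974.50 − $32,994.39 = $116,980.11.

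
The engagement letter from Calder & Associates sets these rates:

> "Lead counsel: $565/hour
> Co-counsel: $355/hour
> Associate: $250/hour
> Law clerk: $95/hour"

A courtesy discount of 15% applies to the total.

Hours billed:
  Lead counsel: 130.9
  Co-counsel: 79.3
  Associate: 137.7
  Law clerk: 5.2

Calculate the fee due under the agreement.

$116,474.65

Lead counsel: 130.9 × $565 = $73,958.50
Co-counsel: 79.3 × $355 = $28,151.50
Associate: 137.7 × $250 = $34,425.00
Law clerk: 5.2 × $95 = $494.00
Subtotal: $137,029.00
Less 15% discount: −$20,554.35
Total: $137,029.00 − $20,554.35 = $116,474.65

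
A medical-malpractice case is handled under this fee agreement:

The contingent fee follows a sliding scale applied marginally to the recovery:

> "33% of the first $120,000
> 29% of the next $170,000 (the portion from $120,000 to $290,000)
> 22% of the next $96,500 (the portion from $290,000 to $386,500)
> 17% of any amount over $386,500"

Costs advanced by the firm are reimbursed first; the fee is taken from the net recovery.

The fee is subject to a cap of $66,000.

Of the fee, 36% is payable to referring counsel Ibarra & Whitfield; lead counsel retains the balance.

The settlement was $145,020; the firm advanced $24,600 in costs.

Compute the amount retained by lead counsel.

Fee base (net of costs): $145,020 − $24,600 = $120,420
First $120,000 at 33% = $39,600.00
Remaining $420 at 29% = $121.80
Fee: $39,600.00 + $121.80 = $39,721.80
$39,721.80 is under the $66,000 cap.
Referral share: 36% of $39,721.80 = $14,299.85; lead counsel retains $39,721.80 − $14,299.85 = $25,421.95.

$25,421.95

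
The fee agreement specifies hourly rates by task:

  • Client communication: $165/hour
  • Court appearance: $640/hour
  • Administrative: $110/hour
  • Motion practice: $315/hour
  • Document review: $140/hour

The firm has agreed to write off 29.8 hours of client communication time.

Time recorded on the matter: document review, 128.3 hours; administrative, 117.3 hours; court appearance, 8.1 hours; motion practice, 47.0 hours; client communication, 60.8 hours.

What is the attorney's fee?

$55,969.00

Client communication: 60.8 × $165 = $10,032.00
Court appearance: 8.1 × $640 = $5,184.00
Administrative: 117.3 × $110 = $12,903.00
Motion practice: 47.0 × $315 = $14,805.00
Document review: 128.3 × $140 = $17,962.00
Subtotal: $60,886.00
Write-off: 29.8 × $165 = $4,917.00
Total: $60,886.00 − $4,917.00 = $55,969.00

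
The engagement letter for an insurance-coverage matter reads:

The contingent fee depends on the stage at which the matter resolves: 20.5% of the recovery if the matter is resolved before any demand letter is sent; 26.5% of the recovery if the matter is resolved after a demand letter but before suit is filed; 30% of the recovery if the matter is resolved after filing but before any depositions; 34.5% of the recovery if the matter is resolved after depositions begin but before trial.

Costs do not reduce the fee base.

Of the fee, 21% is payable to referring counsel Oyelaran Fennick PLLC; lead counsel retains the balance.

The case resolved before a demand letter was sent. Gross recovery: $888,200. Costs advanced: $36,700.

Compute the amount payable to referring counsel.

$38,237.01

Fee base is the gross recovery, $888,200; costs are reimbursed separately.
The matter resolved before a demand letter was sent, so the 20.5% rate applies.
$888,200 × 20.5% = $182,081.00
Referral share: 21% of $182,081.00 = $38,237.01; lead counsel retains $182,081.00 − $38,237.01 = $143,843.99.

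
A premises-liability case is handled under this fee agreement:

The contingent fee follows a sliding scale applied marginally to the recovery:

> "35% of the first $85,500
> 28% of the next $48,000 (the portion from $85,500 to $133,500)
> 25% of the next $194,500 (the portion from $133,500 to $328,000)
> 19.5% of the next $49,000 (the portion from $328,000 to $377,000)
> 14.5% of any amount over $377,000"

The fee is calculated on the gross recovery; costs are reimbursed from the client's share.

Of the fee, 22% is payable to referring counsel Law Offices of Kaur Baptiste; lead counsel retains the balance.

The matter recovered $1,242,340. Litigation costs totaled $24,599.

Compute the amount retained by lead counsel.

Fee base is the gross recovery, $1,242,340; costs are reimbursed separately.
First $85,500 at 35% = $29,925.00
Next $48,000 at 28% = $13,440.00
Next $194,500 at 25% = $48,625.00
Next $49,000 at 19.5% = $9,555.00
Remaining $865,340 at 14.5% = $125,474.30
Fee: $29,925.00 + $13,440.00 + $48,625.00 + $9,555.00 + $125,474.30 = $227,019.30
Referral share: 22% of $227,019.30 = $49,944.25; lead counsel retains $227,019.30 − $49,944.25 = $177,075.05.

$177,075.05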